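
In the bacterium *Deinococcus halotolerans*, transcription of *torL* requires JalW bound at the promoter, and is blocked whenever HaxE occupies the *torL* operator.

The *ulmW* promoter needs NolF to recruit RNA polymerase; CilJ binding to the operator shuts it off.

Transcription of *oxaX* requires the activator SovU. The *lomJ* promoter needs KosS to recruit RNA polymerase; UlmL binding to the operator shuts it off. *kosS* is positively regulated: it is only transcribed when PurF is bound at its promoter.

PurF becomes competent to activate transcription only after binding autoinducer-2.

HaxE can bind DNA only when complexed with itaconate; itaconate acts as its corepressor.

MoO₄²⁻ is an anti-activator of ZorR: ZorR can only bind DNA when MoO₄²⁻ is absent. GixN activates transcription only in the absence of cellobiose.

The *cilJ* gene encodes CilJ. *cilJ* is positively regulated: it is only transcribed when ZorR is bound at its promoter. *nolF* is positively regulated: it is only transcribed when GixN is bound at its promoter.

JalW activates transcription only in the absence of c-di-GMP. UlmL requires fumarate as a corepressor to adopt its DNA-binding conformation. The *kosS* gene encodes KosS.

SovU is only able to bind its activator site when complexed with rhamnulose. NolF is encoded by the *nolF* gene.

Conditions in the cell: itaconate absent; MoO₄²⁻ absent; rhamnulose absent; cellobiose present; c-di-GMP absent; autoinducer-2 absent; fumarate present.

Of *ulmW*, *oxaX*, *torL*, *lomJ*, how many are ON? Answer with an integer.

1

Cellobiose is present, so GixN is inactive.
Required activator GixN is absent, so *nolF* is not transcribed.
So NolF is not produced.
MoO₄²⁻ is absent, so ZorR is active.
No repressor is bound and ZorR is active, so *cilJ* is transcribed.
So CilJ is produced and active.
With repressor CilJ bound, *ulmW* is not transcribed.
→ *ulmW* is OFF.
Rhamnulose is absent, so SovU is inactive.
Required activator SovU is absent, so *oxaX* is not transcribed.
→ *oxaX* is OFF.
Itaconate is absent, so HaxE is inactive.
c-di-GMP is absent, so JalW is active.
No repressor is bound and JalW is active, so *torL* is transcribed.
→ *torL* is ON.
Autoinducer-2 is absent, so PurF is inactive.
Required activator PurF is absent, so *kosS* is not transcribed.
So KosS is not produced.
Fumarate is present, so UlmL is active.
With repressor UlmL bound, *lomJ* is not transcribed.
→ *lomJ* is OFF.
1 of the 4 genes is transcribed.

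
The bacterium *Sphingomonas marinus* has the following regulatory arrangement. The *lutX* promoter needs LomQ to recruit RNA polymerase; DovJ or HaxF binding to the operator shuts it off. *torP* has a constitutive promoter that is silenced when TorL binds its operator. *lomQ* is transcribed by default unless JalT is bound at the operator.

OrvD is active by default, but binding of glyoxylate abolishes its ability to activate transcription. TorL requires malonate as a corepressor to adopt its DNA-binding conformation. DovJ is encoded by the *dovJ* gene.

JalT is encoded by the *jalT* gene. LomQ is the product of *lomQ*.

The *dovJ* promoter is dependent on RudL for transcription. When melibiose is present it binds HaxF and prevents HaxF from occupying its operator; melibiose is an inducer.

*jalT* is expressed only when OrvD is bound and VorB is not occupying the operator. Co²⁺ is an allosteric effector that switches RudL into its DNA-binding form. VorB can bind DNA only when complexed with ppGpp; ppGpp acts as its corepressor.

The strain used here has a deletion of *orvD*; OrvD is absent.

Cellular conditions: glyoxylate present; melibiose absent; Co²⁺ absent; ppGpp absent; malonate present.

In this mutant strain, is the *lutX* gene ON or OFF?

OFF

Co²⁺ is absent, so RudL is inactive.
Required activator RudL is absent, so *dovJ* is not transcribed.
So DovJ is not produced.
ppGpp is absent, so VorB is inactive.
OrvD is non-functional in this strain, so it has no effect.
Required activator OrvD is absent, so *jalT* is not transcribed.
So JalT is not produced.
With no repressor bound, *lomQ* is transcribed.
So LomQ is produced and active.
Melibiose is absent, so HaxF is active.
With repressor HaxF bound, *lutX* is not transcribed.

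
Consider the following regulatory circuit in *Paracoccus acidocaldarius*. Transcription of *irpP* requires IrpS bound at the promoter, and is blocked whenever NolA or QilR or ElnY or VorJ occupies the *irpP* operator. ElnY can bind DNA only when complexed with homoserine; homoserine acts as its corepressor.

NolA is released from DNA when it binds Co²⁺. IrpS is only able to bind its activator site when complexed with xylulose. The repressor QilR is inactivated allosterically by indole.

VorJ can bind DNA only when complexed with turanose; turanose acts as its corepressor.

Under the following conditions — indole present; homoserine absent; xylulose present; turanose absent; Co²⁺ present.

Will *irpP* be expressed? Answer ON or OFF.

ON

Xylulose is present, so IrpS is active.
Co²⁺ is present, so NolA is inactive.
Indole is present, so QilR is inactive.
Homoserine is absent, so ElnY is inactive.
Turanose is absent, so VorJ is inactive.
No repressor is bound and IrpS is active, so *irpP* is transcribed.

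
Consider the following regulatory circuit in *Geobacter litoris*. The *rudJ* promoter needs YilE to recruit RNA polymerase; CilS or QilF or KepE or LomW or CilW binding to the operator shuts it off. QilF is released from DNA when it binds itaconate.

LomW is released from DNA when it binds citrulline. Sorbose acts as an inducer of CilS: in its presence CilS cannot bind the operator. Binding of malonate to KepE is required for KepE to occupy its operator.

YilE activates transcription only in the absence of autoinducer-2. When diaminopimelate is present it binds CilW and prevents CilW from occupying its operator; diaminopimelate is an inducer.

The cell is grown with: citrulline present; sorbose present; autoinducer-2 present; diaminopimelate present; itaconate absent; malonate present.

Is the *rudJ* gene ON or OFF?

Sorbose is present, so CilS is inactive.
Itaconate is absent, so QilF is active.
Malonate is present, so KepE is active.
Citrulline is present, so LomW is inactive.
Autoinducer-2 is present, so YilE is inactive.
Diaminopimelate is present, so CilW is inactive.
With repressor QilF bound, *rudJ* is not transcribed.

OFF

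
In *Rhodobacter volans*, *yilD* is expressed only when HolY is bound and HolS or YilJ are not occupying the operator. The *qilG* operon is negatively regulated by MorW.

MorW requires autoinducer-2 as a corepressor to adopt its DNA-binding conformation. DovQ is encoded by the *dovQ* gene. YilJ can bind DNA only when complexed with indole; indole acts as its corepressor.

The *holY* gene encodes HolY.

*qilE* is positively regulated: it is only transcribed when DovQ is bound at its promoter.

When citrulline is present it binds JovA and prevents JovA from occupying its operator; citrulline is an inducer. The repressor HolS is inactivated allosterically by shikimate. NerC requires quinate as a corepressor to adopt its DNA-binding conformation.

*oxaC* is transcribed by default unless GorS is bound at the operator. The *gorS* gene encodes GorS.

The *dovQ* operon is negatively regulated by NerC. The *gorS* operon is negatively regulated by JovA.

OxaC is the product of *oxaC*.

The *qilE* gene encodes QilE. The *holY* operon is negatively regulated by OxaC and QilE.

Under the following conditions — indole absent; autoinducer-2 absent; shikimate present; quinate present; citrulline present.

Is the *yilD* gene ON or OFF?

ON

Shikimate is present, so HolS is inactive.
Indole is absent, so YilJ is inactive.
Citrulline is present, so JovA is inactive.
With no repressor bound, *gorS* is transcribed.
So GorS is produced and active.
With repressor GorS bound, *oxaC* is not transcribed.
So OxaC is not produced.
Quinate is present, so NerC is active.
With repressor NerC bound, *dovQ* is not transcribed.
So DovQ is not produced.
Required activator DovQ is absent, so *qilE* is not transcribed.
So QilE is not produced.
With no repressor bound, *holY* is transcribed.
So HolY is produced and active.
No repressor is bound and HolY is active, so *yilD* is transcribed.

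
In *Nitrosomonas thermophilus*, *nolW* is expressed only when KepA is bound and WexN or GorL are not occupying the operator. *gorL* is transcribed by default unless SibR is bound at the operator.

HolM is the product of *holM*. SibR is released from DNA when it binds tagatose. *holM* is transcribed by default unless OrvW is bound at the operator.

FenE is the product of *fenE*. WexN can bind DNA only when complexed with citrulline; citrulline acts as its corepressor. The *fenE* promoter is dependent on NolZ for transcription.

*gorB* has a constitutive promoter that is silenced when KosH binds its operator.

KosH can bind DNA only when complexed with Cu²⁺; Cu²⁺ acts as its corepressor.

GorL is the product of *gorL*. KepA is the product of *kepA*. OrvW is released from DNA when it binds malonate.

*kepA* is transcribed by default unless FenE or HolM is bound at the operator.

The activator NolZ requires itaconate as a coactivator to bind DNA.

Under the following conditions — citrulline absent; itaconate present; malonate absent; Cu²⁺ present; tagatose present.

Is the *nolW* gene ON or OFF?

Citrulline is absent, so WexN is inactive.
Tagatose is present, so SibR is inactive.
With no repressor bound, *gorL* is transcribed.
So GorL is produced and active.
Itaconate is present, so NolZ is active.
No repressor is bound and NolZ is active, so *fenE* is transcribed.
So FenE is produced and active.
Malonate is absent, so OrvW is active.
With repressor OrvW bound, *holM* is not transcribed.
So HolM is not produced.
With repressor FenE bound, *kepA* is not transcribed.
So KepA is not produced.
With repressor GorL bound, *nolW* is not transcribed.

OFF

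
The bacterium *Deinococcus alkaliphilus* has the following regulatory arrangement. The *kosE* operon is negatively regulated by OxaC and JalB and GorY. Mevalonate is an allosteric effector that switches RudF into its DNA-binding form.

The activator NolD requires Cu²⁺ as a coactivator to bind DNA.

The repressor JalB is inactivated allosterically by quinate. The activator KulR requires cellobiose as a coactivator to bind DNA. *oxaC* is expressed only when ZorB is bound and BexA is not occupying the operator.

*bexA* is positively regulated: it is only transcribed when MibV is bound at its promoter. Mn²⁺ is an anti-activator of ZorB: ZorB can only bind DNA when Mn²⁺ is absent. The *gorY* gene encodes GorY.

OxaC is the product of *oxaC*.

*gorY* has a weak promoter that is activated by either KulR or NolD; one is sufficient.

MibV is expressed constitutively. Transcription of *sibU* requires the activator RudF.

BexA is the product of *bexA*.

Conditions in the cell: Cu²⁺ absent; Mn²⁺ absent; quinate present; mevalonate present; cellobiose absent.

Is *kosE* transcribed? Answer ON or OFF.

ON

MibV is produced constitutively and is active.
No repressor is bound and MibV is active, so *bexA* is transcribed.
So BexA is produced and active.
Mn²⁺ is absent, so ZorB is active.
With repressor BexA bound, *oxaC* is not transcribed.
So OxaC is not produced.
Quinate is present, so JalB is inactive.
Cellobiose is absent, so KulR is inactive.
Cu²⁺ is absent, so NolD is inactive.
No activator is available at the *gorY* promoter, so *gorY* is not transcribed.
So GorY is not produced.
With no repressor bound, *kosE* is transcribed.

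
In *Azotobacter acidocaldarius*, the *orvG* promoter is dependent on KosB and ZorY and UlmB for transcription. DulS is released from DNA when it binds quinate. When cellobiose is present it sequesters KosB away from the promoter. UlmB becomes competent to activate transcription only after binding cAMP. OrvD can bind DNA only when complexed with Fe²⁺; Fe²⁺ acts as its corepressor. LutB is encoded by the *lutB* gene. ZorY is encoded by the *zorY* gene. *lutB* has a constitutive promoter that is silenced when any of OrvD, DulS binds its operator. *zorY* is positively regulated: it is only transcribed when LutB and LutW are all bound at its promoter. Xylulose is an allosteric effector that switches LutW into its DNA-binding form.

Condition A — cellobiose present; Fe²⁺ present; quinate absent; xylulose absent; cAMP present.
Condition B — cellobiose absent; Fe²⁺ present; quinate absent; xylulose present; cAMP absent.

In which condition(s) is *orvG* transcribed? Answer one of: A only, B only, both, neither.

neither

Condition A:
Cellobiose is present, so KosB is inactive.
Fe²⁺ is present, so OrvD is active.
Quinate is absent, so DulS is active.
With repressor OrvD bound, *lutB* is not transcribed.
So LutB is not produced.
Xylulose is absent, so LutW is inactive.
Required activator LutB is absent, so *zorY* is not transcribed.
So ZorY is not produced.
cAMP is present, so UlmB is active.
Required activator KosB is absent, so *orvG* is not transcribed.
→ *orvG* is OFF in A.
Condition B:
Cellobiose is absent, so KosB is active.
Fe²⁺ is present, so OrvD is active.
Quinate is absent, so DulS is active.
With repressor OrvD bound, *lutB* is not transcribed.
So LutB is not produced.
Xylulose is present, so LutW is active.
Required activator LutB is absent, so *zorY* is not transcribed.
So ZorY is not produced.
cAMP is absent, so UlmB is inactive.
Required activator ZorY is absent, so *orvG* is not transcribed.
→ *orvG* is OFF in B.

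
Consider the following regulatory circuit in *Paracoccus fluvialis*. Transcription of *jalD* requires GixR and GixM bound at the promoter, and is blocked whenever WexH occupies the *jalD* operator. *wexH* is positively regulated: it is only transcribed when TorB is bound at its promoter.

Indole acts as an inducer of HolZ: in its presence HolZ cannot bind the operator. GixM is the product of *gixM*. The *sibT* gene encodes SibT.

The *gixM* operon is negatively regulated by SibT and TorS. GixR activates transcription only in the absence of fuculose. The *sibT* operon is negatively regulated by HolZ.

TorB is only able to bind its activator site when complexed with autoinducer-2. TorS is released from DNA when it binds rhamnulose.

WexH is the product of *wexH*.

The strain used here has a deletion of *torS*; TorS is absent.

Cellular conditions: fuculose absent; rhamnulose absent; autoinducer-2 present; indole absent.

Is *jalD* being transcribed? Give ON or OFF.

Autoinducer-2 is present, so TorB is active.
No repressor is bound and TorB is active, so *wexH* is transcribed.
So WexH is produced and active.
Fuculose is absent, so GixR is active.
Indole is absent, so HolZ is active.
With repressor HolZ bound, *sibT* is not transcribed.
So SibT is not produced.
TorS is non-functional in this strain, so it has no effect.
With no repressor bound, *gixM* is transcribed.
So GixM is produced and active.
With repressor WexH bound, *jalD* is not transcribed.

OFF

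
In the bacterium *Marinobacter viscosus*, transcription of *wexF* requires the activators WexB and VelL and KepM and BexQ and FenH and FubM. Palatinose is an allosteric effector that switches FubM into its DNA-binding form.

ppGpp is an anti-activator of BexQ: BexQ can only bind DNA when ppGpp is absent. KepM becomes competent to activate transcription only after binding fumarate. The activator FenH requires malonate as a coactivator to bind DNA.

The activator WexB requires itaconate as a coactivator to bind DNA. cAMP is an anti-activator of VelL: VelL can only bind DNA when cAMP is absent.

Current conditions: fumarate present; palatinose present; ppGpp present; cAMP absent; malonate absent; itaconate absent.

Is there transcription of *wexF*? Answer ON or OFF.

Itaconate is absent, so WexB is inactive.
cAMP is absent, so VelL is active.
Fumarate is present, so KepM is active.
ppGpp is present, so BexQ is inactive.
Malonate is absent, so FenH is inactive.
Palatinose is present, so FubM is active.
Required activator WexB is absent, so *wexF* is not transcribed.

OFF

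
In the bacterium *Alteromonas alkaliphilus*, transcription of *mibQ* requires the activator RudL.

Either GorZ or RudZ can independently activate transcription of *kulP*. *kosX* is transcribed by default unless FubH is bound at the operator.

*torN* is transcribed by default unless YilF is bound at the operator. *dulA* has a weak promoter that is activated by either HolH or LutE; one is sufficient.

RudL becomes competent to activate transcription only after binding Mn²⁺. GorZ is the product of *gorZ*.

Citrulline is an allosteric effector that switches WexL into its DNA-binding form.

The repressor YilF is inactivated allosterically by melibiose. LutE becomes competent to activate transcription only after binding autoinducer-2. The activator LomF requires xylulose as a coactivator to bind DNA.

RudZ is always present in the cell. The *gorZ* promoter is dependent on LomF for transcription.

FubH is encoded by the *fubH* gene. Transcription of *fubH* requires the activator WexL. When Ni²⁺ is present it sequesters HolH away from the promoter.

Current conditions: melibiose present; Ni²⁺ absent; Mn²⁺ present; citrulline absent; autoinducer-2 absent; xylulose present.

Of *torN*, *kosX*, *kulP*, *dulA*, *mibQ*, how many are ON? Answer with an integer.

5

Melibiose is present, so YilF is inactive.
With no repressor bound, *torN* is transcribed.
→ *torN* is ON.
Citrulline is absent, so WexL is inactive.
Required activator WexL is absent, so *fubH* is not transcribed.
So FubH is not produced.
With no repressor bound, *kosX* is transcribed.
→ *kosX* is ON.
Xylulose is present, so LomF is active.
No repressor is bound and LomF is active, so *gorZ* is transcribed.
So GorZ is produced and active.
RudZ is produced constitutively and is active.
Activator GorZ is present, so *kulP* is transcribed.
→ *kulP* is ON.
Ni²⁺ is absent, so HolH is active.
Autoinducer-2 is absent, so LutE is inactive.
Activator HolH is present, so *dulA* is transcribed.
→ *dulA* is ON.
Mn²⁺ is present, so RudL is active.
No repressor is bound and RudL is active, so *mibQ* is transcribed.
→ *mibQ* is ON.
5 of the 5 genes are transcribed.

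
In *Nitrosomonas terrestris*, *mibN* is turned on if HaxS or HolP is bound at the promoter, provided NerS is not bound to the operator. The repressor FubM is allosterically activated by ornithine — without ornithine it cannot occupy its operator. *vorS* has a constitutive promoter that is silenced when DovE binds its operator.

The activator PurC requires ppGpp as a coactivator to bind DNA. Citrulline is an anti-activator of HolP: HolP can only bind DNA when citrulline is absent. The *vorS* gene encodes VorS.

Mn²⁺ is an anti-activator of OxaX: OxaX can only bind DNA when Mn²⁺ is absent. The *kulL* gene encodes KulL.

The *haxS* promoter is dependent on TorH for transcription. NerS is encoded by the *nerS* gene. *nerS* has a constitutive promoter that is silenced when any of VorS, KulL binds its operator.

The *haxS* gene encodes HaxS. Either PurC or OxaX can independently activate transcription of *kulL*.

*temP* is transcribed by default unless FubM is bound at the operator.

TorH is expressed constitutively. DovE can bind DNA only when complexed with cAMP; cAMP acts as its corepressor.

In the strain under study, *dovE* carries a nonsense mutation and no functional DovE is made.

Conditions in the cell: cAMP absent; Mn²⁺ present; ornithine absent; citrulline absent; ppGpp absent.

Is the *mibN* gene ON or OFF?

ON

DovE is non-functional in this strain, so it has no effect.
With no repressor bound, *vorS* is transcribed.
So VorS is produced and active.
ppGpp is absent, so PurC is inactive.
Mn²⁺ is present, so OxaX is inactive.
No activator is available at the *kulL* promoter, so *kulL* is not transcribed.
So KulL is not produced.
With repressor VorS bound, *nerS* is not transcribed.
So NerS is not produced.
TorH is produced constitutively and is active.
No repressor is bound and TorH is active, so *haxS* is transcribed.
So HaxS is produced and active.
Citrulline is absent, so HolP is active.
Activator HaxS is present, so *mibN* is transcribed.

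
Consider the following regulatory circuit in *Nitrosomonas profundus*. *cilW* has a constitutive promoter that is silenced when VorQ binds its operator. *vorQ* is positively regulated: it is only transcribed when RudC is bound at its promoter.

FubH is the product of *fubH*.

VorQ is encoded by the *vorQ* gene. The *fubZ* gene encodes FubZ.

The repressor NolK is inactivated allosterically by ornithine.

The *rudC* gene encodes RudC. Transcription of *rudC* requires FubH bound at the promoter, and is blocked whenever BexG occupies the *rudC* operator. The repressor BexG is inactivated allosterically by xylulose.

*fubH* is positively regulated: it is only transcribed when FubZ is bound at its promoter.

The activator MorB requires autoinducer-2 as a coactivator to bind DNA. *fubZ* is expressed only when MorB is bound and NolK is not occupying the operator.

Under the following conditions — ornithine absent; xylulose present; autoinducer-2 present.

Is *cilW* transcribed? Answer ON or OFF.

Ornithine is absent, so NolK is active.
Autoinducer-2 is present, so MorB is active.
With repressor NolK bound, *fubZ* is not transcribed.
So FubZ is not produced.
Required activator FubZ is absent, so *fubH* is not transcribed.
So FubH is not produced.
Xylulose is present, so BexG is inactive.
Required activator FubH is absent, so *rudC* is not transcribed.
So RudC is not produced.
Required activator RudC is absent, so *vorQ* is not transcribed.
So VorQ is not produced.
With no repressor bound, *cilW* is transcribed.

ON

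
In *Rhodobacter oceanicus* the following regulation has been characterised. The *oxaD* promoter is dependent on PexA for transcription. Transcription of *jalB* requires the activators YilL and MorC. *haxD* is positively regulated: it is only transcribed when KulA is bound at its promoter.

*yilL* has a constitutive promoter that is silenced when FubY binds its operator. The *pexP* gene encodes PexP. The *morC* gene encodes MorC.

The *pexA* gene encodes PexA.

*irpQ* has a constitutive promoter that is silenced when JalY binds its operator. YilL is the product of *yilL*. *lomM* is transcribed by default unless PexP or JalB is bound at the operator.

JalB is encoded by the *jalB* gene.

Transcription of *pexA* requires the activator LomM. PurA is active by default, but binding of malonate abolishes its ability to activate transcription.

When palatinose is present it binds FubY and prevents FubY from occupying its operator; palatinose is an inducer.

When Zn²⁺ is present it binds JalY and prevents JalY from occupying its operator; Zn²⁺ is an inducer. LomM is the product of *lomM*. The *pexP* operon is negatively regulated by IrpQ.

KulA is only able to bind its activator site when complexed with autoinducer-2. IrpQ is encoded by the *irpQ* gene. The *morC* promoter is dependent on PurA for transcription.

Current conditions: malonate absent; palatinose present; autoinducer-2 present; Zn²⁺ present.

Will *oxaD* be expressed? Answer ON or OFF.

OFF

Zn²⁺ is present, so JalY is inactive.
With no repressor bound, *irpQ* is transcribed.
So IrpQ is produced and active.
With repressor IrpQ bound, *pexP* is not transcribed.
So PexP is not produced.
Palatinose is present, so FubY is inactive.
With no repressor bound, *yilL* is transcribed.
So YilL is produced and active.
Malonate is absent, so PurA is active.
No repressor is bound and PurA is active, so *morC* is transcribed.
So MorC is produced and active.
No repressor is bound and YilL and MorC are active, so *jalB* is transcribed.
So JalB is produced and active.
With repressor JalB bound, *lomM* is not transcribed.
So LomM is not produced.
Required activator LomM is absent, so *pexA* is not transcribed.
So PexA is not produced.
Required activator PexA is absent, so *oxaD* is not transcribed.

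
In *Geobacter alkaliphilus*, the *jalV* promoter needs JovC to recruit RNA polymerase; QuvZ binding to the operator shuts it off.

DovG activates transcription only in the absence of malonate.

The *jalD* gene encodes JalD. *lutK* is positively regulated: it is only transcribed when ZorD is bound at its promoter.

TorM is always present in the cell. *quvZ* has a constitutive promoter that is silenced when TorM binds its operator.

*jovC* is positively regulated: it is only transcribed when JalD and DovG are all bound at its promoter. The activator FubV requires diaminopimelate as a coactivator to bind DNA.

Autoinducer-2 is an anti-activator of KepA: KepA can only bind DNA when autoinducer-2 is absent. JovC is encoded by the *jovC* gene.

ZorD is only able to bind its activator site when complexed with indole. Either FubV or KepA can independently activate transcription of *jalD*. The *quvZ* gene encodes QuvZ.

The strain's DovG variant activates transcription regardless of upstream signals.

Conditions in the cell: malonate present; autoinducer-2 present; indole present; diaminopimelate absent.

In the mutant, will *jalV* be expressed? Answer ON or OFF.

OFF

TorM is produced constitutively and is active.
With repressor TorM bound, *quvZ* is not transcribed.
So QuvZ is not produced.
Diaminopimelate is absent, so FubV is inactive.
Autoinducer-2 is present, so KepA is inactive.
No activator is available at the *jalD* promoter, so *jalD* is not transcribed.
So JalD is not produced.
DovG is constitutively active in this strain.
Required activator JalD is absent, so *jovC* is not transcribed.
So JovC is not produced.
Required activator JovC is absent, so *jalV* is not transcribed.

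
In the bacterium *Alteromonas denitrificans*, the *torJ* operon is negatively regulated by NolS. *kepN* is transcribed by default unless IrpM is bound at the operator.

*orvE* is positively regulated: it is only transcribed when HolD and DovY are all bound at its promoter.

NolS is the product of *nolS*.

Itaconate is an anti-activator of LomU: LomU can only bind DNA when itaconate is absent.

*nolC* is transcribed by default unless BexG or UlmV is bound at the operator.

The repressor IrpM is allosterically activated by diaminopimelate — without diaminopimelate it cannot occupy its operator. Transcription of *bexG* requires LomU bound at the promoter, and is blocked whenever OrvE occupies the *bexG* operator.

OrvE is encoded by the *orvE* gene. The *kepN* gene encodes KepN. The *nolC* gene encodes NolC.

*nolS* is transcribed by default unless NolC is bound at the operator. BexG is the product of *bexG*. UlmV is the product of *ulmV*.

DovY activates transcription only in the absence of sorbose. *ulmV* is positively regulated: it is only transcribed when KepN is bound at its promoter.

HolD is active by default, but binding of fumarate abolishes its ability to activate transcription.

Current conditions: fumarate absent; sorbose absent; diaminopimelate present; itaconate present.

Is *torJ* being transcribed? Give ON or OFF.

Fumarate is absent, so HolD is active.
Sorbose is absent, so DovY is active.
No repressor is bound and HolD and DovY are active, so *orvE* is transcribed.
So OrvE is produced and active.
Itaconate is present, so LomU is inactive.
With repressor OrvE bound, *bexG* is not transcribed.
So BexG is not produced.
Diaminopimelate is present, so IrpM is active.
With repressor IrpM bound, *kepN* is not transcribed.
So KepN is not produced.
Required activator KepN is absent, so *ulmV* is not transcribed.
So UlmV is not produced.
With no repressor bound, *nolC* is transcribed.
So NolC is produced and active.
With repressor NolC bound, *nolS* is not transcribed.
So NolS is not produced.
With no repressor bound, *torJ* is transcribed.

ON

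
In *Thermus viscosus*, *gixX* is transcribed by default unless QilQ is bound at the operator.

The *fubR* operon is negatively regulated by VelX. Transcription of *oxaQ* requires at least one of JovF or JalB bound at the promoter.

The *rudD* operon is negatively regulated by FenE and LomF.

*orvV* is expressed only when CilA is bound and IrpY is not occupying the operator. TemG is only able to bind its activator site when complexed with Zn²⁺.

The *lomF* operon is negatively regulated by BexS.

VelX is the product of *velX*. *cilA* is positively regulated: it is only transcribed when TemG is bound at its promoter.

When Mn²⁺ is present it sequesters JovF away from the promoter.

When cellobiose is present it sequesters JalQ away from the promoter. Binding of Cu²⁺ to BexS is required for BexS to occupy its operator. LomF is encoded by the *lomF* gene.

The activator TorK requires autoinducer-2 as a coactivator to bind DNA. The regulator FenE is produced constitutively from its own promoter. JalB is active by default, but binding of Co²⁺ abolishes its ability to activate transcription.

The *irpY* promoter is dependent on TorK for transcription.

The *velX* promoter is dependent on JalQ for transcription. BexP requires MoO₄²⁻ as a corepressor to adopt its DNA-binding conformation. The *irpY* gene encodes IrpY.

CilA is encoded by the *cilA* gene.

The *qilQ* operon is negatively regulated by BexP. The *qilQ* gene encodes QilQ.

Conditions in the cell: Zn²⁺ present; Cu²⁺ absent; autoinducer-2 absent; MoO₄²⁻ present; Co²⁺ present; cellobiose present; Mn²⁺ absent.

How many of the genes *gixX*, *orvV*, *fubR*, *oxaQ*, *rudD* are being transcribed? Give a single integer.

4

MoO₄²⁻ is present, so BexP is active.
With repressor BexP bound, *qilQ* is not transcribed.
So QilQ is not produced.
With no repressor bound, *gixX* is transcribed.
→ *gixX* is ON.
Zn²⁺ is present, so TemG is active.
No repressor is bound and TemG is active, so *cilA* is transcribed.
So CilA is produced and active.
Autoinducer-2 is absent, so TorK is inactive.
Required activator TorK is absent, so *irpY* is not transcribed.
So IrpY is not produced.
No repressor is bound and CilA is active, so *orvV* is transcribed.
→ *orvV* is ON.
Cellobiose is present, so JalQ is inactive.
Required activator JalQ is absent, so *velX* is not transcribed.
So VelX is not produced.
With no repressor bound, *fubR* is transcribed.
→ *fubR* is ON.
Mn²⁺ is absent, so JovF is active.
Co²⁺ is present, so JalB is inactive.
Activator JovF is present, so *oxaQ* is transcribed.
→ *oxaQ* is ON.
FenE is produced constitutively and is active.
Cu²⁺ is absent, so BexS is inactive.
With no repressor bound, *lomF* is transcribed.
So LomF is produced and active.
With repressor FenE bound, *rudD* is not transcribed.
→ *rudD* is OFF.
4 of the 5 genes are transcribed.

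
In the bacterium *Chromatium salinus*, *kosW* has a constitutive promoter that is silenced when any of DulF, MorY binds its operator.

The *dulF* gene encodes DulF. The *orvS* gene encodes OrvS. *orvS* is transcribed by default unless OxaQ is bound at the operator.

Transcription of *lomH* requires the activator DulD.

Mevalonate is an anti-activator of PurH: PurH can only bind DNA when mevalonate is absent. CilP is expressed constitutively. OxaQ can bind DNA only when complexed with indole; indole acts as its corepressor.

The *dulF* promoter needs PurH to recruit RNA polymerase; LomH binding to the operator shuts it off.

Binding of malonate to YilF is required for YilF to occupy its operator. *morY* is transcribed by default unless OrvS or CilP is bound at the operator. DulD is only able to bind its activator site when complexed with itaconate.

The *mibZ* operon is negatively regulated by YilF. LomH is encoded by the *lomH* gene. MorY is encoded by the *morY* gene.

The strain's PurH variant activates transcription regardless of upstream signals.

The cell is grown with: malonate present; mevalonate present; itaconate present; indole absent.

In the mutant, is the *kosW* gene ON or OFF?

ON

Itaconate is present, so DulD is active.
No repressor is bound and DulD is active, so *lomH* is transcribed.
So LomH is produced and active.
PurH is constitutively active in this strain.
With repressor LomH bound, *dulF* is not transcribed.
So DulF is not produced.
Indole is absent, so OxaQ is inactive.
With no repressor bound, *orvS* is transcribed.
So OrvS is produced and active.
CilP is produced constitutively and is active.
With repressor OrvS bound, *morY* is not transcribed.
So MorY is not produced.
With no repressor bound, *kosW* is transcribed.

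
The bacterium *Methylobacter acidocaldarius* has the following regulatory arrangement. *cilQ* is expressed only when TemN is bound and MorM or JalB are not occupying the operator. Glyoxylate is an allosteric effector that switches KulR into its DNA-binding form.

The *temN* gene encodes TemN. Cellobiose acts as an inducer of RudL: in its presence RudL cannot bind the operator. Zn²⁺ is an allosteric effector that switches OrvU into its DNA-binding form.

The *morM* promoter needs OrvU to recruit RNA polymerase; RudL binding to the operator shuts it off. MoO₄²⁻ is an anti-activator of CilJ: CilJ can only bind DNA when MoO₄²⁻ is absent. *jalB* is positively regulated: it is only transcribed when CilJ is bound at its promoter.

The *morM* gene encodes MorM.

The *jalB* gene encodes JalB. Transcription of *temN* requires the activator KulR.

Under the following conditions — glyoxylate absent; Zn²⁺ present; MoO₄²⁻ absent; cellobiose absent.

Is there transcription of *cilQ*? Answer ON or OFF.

OFF

Zn²⁺ is present, so OrvU is active.
Cellobiose is absent, so RudL is active.
With repressor RudL bound, *morM* is not transcribed.
So MorM is not produced.
Glyoxylate is absent, so KulR is inactive.
Required activator KulR is absent, so *temN* is not transcribed.
So TemN is not produced.
MoO₄²⁻ is absent, so CilJ is active.
No repressor is bound and CilJ is active, so *jalB* is transcribed.
So JalB is produced and active.
With repressor JalB bound, *cilQ* is not transcribed.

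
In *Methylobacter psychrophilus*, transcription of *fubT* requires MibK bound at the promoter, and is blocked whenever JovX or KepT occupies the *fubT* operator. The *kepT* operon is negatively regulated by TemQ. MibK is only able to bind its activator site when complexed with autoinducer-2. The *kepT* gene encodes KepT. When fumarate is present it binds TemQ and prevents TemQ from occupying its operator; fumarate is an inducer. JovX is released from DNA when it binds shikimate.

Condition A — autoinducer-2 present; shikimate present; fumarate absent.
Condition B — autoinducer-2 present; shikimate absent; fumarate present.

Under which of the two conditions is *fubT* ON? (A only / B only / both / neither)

Condition A:
Autoinducer-2 is present, so MibK is active.
Shikimate is present, so JovX is inactive.
Fumarate is absent, so TemQ is active.
With repressor TemQ bound, *kepT* is not transcribed.
So KepT is not produced.
No repressor is bound and MibK is active, so *fubT* is transcribed.
→ *fubT* is ON in A.
Condition B:
Autoinducer-2 is present, so MibK is active.
Shikimate is absent, so JovX is active.
Fumarate is present, so TemQ is inactive.
With no repressor bound, *kepT* is transcribed.
So KepT is produced and active.
With repressor JovX bound, *fubT* is not transcribed.
→ *fubT* is OFF in B.

A only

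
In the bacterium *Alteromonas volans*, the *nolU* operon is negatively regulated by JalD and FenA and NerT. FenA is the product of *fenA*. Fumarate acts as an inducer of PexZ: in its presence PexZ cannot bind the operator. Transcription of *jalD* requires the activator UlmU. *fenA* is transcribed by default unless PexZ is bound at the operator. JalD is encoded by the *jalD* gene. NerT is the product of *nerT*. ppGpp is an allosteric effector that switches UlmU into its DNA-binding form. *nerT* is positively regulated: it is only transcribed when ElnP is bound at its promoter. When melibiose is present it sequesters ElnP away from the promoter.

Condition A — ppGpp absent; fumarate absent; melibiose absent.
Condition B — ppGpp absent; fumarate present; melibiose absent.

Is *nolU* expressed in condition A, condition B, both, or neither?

Condition A:
ppGpp is absent, so UlmU is inactive.
Required activator UlmU is absent, so *jalD* is not transcribed.
So JalD is not produced.
Fumarate is absent, so PexZ is active.
With repressor PexZ bound, *fenA* is not transcribed.
So FenA is not produced.
Melibiose is absent, so ElnP is active.
No repressor is bound and ElnP is active, so *nerT* is transcribed.
So NerT is produced and active.
With repressor NerT bound, *nolU* is not transcribed.
→ *nolU* is OFF in A.
Condition B:
ppGpp is absent, so UlmU is inactive.
Required activator UlmU is absent, so *jalD* is not transcribed.
So JalD is not produced.
Fumarate is present, so PexZ is inactive.
With no repressor bound, *fenA* is transcribed.
So FenA is produced and active.
Melibiose is absent, so ElnP is active.
No repressor is bound and ElnP is active, so *nerT* is transcribed.
So NerT is produced and active.
With repressor FenA bound, *nolU* is not transcribed.
→ *nolU* is OFF in B.

neither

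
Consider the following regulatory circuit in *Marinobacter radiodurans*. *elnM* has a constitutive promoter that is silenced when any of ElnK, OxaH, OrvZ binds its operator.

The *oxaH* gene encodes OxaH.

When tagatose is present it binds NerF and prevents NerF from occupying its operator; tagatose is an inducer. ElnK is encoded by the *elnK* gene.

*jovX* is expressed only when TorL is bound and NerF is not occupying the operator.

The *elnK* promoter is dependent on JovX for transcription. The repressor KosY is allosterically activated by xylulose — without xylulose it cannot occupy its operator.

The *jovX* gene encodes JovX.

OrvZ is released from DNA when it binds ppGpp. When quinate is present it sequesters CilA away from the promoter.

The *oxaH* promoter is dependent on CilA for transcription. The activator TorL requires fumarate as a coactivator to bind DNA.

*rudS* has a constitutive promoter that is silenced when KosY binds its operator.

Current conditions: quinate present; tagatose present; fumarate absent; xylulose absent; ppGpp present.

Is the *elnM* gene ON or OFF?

ON

Tagatose is present, so NerF is inactive.
Fumarate is absent, so TorL is inactive.
Required activator TorL is absent, so *jovX* is not transcribed.
So JovX is not produced.
Required activator JovX is absent, so *elnK* is not transcribed.
So ElnK is not produced.
Quinate is present, so CilA is inactive.
Required activator CilA is absent, so *oxaH* is not transcribed.
So OxaH is not produced.
ppGpp is present, so OrvZ is inactive.
With no repressor bound, *elnM* is transcribed.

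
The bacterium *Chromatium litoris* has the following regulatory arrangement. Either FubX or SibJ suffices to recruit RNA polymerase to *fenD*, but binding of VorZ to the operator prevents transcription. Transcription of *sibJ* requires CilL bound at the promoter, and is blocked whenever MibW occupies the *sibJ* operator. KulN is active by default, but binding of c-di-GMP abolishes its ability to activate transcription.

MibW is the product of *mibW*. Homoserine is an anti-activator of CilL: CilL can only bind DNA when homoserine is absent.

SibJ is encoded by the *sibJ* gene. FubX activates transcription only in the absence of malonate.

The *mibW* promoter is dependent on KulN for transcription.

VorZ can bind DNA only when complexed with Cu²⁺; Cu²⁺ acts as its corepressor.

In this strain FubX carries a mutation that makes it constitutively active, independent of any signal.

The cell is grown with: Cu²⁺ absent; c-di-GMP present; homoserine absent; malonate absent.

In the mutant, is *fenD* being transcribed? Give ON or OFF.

ON

FubX is constitutively active in this strain.
Homoserine is absent, so CilL is active.
c-di-GMP is present, so KulN is inactive.
Required activator KulN is absent, so *mibW* is not transcribed.
So MibW is not produced.
No repressor is bound and CilL is active, so *sibJ* is transcribed.
So SibJ is produced and active.
Cu²⁺ is absent, so VorZ is inactive.
Activator FubX is present, so *fenD* is transcribed.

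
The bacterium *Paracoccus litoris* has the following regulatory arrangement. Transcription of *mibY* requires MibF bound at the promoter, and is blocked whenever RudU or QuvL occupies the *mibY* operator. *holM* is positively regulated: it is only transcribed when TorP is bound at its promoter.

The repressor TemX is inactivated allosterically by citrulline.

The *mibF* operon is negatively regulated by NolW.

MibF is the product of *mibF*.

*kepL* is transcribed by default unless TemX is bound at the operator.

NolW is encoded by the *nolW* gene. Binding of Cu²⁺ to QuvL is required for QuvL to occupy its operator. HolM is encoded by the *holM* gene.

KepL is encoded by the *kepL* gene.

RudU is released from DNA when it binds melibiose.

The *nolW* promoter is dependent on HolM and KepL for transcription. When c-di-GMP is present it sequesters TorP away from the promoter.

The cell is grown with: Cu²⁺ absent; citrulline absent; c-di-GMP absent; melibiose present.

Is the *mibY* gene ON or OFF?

ON

c-di-GMP is absent, so TorP is active.
No repressor is bound and TorP is active, so *holM* is transcribed.
So HolM is produced and active.
Citrulline is absent, so TemX is active.
With repressor TemX bound, *kepL* is not transcribed.
So KepL is not produced.
Required activator KepL is absent, so *nolW* is not transcribed.
So NolW is not produced.
With no repressor bound, *mibF* is transcribed.
So MibF is produced and active.
Melibiose is present, so RudU is inactive.
Cu²⁺ is absent, so QuvL is inactive.
No repressor is bound and MibF is active, so *mibY* is transcribed.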